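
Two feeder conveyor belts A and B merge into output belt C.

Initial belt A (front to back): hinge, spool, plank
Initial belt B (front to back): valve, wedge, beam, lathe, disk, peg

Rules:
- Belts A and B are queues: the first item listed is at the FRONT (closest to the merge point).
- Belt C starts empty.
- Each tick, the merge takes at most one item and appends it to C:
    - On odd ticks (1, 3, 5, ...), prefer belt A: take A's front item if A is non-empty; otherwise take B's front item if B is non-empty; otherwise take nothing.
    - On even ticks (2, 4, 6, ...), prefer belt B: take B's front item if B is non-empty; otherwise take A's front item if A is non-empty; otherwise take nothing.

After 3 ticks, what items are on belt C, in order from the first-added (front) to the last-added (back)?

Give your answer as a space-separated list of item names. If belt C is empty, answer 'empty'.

Tick 1: prefer A, take hinge from A; A=[spool,plank] B=[valve,wedge,beam,lathe,disk,peg] C=[hinge]
Tick 2: prefer B, take valve from B; A=[spool,plank] B=[wedge,beam,lathe,disk,peg] C=[hinge,valve]
Tick 3: prefer A, take spool from A; A=[plank] B=[wedge,beam,lathe,disk,peg] C=[hinge,valve,spool]

Answer: hinge valve spool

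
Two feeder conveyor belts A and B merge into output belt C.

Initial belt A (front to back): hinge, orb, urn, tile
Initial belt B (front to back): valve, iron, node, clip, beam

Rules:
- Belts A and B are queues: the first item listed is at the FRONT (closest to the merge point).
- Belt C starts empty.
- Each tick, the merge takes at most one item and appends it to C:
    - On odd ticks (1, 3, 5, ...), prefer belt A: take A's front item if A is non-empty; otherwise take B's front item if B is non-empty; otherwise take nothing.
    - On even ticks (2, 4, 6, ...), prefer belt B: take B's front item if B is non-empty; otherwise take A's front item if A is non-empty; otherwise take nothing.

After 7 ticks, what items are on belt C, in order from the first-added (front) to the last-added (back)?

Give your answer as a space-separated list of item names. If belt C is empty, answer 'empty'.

Tick 1: prefer A, take hinge from A; A=[orb,urn,tile] B=[valve,iron,node,clip,beam] C=[hinge]
Tick 2: prefer B, take valve from B; A=[orb,urn,tile] B=[iron,node,clip,beam] C=[hinge,valve]
Tick 3: prefer A, take orb from A; A=[urn,tile] B=[iron,node,clip,beam] C=[hinge,valve,orb]
Tick 4: prefer B, take iron from B; A=[urn,tile] B=[node,clip,beam] C=[hinge,valve,orb,iron]
Tick 5: prefer A, take urn from A; A=[tile] B=[node,clip,beam] C=[hinge,valve,orb,iron,urn]
Tick 6: prefer B, take node from B; A=[tile] B=[clip,beam] C=[hinge,valve,orb,iron,urn,node]
Tick 7: prefer A, take tile from A; A=[-] B=[clip,beam] C=[hinge,valve,orb,iron,urn,node,tile]

Answer: hinge valve orb iron urn node tile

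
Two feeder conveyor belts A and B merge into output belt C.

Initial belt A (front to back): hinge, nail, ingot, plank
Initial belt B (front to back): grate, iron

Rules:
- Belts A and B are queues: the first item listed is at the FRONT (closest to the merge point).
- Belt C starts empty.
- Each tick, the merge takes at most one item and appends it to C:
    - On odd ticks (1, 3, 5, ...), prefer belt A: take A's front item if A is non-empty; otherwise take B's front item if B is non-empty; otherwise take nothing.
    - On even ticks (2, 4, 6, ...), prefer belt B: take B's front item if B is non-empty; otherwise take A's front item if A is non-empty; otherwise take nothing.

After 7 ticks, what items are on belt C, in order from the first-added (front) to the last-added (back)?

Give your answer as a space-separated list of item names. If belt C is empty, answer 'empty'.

Answer: hinge grate nail iron ingot plank

Derivation:
Tick 1: prefer A, take hinge from A; A=[nail,ingot,plank] B=[grate,iron] C=[hinge]
Tick 2: prefer B, take grate from B; A=[nail,ingot,plank] B=[iron] C=[hinge,grate]
Tick 3: prefer A, take nail from A; A=[ingot,plank] B=[iron] C=[hinge,grate,nail]
Tick 4: prefer B, take iron from B; A=[ingot,plank] B=[-] C=[hinge,grate,nail,iron]
Tick 5: prefer A, take ingot from A; A=[plank] B=[-] C=[hinge,grate,nail,iron,ingot]
Tick 6: prefer B, take plank from A; A=[-] B=[-] C=[hinge,grate,nail,iron,ingot,plank]
Tick 7: prefer A, both empty, nothing taken; A=[-] B=[-] C=[hinge,grate,nail,iron,ingot,plank]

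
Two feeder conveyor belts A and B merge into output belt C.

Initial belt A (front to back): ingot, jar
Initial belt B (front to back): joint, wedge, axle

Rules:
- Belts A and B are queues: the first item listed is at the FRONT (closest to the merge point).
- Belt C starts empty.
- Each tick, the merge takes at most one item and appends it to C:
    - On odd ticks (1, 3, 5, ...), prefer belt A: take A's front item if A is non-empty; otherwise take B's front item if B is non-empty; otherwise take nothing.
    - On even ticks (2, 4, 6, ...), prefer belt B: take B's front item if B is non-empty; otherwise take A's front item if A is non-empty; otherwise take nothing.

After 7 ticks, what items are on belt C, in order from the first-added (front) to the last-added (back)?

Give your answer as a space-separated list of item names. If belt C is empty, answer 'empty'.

Answer: ingot joint jar wedge axle

Derivation:
Tick 1: prefer A, take ingot from A; A=[jar] B=[joint,wedge,axle] C=[ingot]
Tick 2: prefer B, take joint from B; A=[jar] B=[wedge,axle] C=[ingot,joint]
Tick 3: prefer A, take jar from A; A=[-] B=[wedge,axle] C=[ingot,joint,jar]
Tick 4: prefer B, take wedge from B; A=[-] B=[axle] C=[ingot,joint,jar,wedge]
Tick 5: prefer A, take axle from B; A=[-] B=[-] C=[ingot,joint,jar,wedge,axle]
Tick 6: prefer B, both empty, nothing taken; A=[-] B=[-] C=[ingot,joint,jar,wedge,axle]
Tick 7: prefer A, both empty, nothing taken; A=[-] B=[-] C=[ingot,joint,jar,wedge,axle]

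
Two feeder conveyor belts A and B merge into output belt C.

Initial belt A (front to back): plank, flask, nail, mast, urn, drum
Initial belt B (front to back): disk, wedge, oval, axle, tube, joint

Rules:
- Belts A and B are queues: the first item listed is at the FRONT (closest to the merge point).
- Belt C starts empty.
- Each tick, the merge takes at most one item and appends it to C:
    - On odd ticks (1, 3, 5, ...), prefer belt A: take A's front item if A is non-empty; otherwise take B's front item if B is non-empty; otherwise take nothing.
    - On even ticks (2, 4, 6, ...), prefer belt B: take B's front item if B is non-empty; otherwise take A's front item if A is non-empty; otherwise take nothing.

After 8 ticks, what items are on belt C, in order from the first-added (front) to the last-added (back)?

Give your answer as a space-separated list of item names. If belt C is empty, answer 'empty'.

Answer: plank disk flask wedge nail oval mast axle

Derivation:
Tick 1: prefer A, take plank from A; A=[flask,nail,mast,urn,drum] B=[disk,wedge,oval,axle,tube,joint] C=[plank]
Tick 2: prefer B, take disk from B; A=[flask,nail,mast,urn,drum] B=[wedge,oval,axle,tube,joint] C=[plank,disk]
Tick 3: prefer A, take flask from A; A=[nail,mast,urn,drum] B=[wedge,oval,axle,tube,joint] C=[plank,disk,flask]
Tick 4: prefer B, take wedge from B; A=[nail,mast,urn,drum] B=[oval,axle,tube,joint] C=[plank,disk,flask,wedge]
Tick 5: prefer A, take nail from A; A=[mast,urn,drum] B=[oval,axle,tube,joint] C=[plank,disk,flask,wedge,nail]
Tick 6: prefer B, take oval from B; A=[mast,urn,drum] B=[axle,tube,joint] C=[plank,disk,flask,wedge,nail,oval]
Tick 7: prefer A, take mast from A; A=[urn,drum] B=[axle,tube,joint] C=[plank,disk,flask,wedge,nail,oval,mast]
Tick 8: prefer B, take axle from B; A=[urn,drum] B=[tube,joint] C=[plank,disk,flask,wedge,nail,oval,mast,axle]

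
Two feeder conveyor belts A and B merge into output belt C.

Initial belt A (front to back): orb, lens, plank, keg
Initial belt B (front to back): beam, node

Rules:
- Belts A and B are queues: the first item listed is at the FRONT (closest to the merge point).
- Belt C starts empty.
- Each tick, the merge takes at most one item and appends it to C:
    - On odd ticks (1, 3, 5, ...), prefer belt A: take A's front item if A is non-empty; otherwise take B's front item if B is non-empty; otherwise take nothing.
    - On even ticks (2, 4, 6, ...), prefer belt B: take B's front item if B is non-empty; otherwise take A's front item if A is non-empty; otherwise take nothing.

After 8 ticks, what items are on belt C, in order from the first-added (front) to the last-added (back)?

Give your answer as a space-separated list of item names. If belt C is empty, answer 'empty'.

Answer: orb beam lens node plank keg

Derivation:
Tick 1: prefer A, take orb from A; A=[lens,plank,keg] B=[beam,node] C=[orb]
Tick 2: prefer B, take beam from B; A=[lens,plank,keg] B=[node] C=[orb,beam]
Tick 3: prefer A, take lens from A; A=[plank,keg] B=[node] C=[orb,beam,lens]
Tick 4: prefer B, take node from B; A=[plank,keg] B=[-] C=[orb,beam,lens,node]
Tick 5: prefer A, take plank from A; A=[keg] B=[-] C=[orb,beam,lens,node,plank]
Tick 6: prefer B, take keg from A; A=[-] B=[-] C=[orb,beam,lens,node,plank,keg]
Tick 7: prefer A, both empty, nothing taken; A=[-] B=[-] C=[orb,beam,lens,node,plank,keg]
Tick 8: prefer B, both empty, nothing taken; A=[-] B=[-] C=[orb,beam,lens,node,plank,keg]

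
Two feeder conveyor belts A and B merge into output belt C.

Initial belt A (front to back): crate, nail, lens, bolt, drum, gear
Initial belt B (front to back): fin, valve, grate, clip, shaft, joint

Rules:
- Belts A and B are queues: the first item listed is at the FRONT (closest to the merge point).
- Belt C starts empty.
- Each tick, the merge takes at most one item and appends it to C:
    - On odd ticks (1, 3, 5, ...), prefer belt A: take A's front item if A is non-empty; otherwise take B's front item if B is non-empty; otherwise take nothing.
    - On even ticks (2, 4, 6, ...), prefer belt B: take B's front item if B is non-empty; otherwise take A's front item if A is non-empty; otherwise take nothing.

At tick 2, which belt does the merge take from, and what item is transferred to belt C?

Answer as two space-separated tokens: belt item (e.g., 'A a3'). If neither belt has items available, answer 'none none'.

Answer: B fin

Derivation:
Tick 1: prefer A, take crate from A; A=[nail,lens,bolt,drum,gear] B=[fin,valve,grate,clip,shaft,joint] C=[crate]
Tick 2: prefer B, take fin from B; A=[nail,lens,bolt,drum,gear] B=[valve,grate,clip,shaft,joint] C=[crate,fin]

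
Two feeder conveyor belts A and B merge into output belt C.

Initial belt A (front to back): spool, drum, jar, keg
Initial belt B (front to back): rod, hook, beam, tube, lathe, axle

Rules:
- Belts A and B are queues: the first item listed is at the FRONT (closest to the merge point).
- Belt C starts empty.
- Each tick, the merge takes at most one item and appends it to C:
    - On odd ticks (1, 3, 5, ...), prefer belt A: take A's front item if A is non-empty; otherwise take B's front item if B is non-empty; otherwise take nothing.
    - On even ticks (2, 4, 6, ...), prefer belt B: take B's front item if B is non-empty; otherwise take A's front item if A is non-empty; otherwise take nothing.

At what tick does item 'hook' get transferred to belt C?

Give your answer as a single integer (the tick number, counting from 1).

Tick 1: prefer A, take spool from A; A=[drum,jar,keg] B=[rod,hook,beam,tube,lathe,axle] C=[spool]
Tick 2: prefer B, take rod from B; A=[drum,jar,keg] B=[hook,beam,tube,lathe,axle] C=[spool,rod]
Tick 3: prefer A, take drum from A; A=[jar,keg] B=[hook,beam,tube,lathe,axle] C=[spool,rod,drum]
Tick 4: prefer B, take hook from B; A=[jar,keg] B=[beam,tube,lathe,axle] C=[spool,rod,drum,hook]

Answer: 4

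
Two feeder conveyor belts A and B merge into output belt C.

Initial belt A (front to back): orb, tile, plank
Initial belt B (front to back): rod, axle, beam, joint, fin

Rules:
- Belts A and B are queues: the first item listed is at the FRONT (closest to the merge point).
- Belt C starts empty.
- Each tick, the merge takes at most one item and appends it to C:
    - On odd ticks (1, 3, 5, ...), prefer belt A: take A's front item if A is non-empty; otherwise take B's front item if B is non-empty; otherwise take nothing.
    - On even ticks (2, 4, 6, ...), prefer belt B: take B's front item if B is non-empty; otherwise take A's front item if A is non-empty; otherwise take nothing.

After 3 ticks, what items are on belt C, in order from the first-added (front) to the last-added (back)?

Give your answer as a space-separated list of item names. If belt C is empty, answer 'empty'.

Answer: orb rod tile

Derivation:
Tick 1: prefer A, take orb from A; A=[tile,plank] B=[rod,axle,beam,joint,fin] C=[orb]
Tick 2: prefer B, take rod from B; A=[tile,plank] B=[axle,beam,joint,fin] C=[orb,rod]
Tick 3: prefer A, take tile from A; A=[plank] B=[axle,beam,joint,fin] C=[orb,rod,tile]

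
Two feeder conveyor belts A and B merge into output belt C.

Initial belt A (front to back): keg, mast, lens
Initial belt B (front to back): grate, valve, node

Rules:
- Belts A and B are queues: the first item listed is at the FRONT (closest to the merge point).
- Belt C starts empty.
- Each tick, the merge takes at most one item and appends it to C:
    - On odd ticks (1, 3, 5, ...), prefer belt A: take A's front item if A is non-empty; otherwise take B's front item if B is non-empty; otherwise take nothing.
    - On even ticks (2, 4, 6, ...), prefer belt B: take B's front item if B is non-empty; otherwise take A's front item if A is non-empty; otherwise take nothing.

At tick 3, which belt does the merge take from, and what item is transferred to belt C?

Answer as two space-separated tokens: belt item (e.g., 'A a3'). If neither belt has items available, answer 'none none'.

Tick 1: prefer A, take keg from A; A=[mast,lens] B=[grate,valve,node] C=[keg]
Tick 2: prefer B, take grate from B; A=[mast,lens] B=[valve,node] C=[keg,grate]
Tick 3: prefer A, take mast from A; A=[lens] B=[valve,node] C=[keg,grate,mast]

Answer: A mast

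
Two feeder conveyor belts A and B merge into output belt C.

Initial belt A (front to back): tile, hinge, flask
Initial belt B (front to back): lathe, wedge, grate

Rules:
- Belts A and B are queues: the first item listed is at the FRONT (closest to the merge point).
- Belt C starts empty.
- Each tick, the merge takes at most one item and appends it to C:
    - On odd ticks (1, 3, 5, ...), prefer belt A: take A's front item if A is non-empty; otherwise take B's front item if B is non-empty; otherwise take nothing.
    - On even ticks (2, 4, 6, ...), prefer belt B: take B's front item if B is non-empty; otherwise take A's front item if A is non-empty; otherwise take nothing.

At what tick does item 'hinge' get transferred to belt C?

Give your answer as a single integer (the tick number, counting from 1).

Answer: 3

Derivation:
Tick 1: prefer A, take tile from A; A=[hinge,flask] B=[lathe,wedge,grate] C=[tile]
Tick 2: prefer B, take lathe from B; A=[hinge,flask] B=[wedge,grate] C=[tile,lathe]
Tick 3: prefer A, take hinge from A; A=[flask] B=[wedge,grate] C=[tile,lathe,hinge]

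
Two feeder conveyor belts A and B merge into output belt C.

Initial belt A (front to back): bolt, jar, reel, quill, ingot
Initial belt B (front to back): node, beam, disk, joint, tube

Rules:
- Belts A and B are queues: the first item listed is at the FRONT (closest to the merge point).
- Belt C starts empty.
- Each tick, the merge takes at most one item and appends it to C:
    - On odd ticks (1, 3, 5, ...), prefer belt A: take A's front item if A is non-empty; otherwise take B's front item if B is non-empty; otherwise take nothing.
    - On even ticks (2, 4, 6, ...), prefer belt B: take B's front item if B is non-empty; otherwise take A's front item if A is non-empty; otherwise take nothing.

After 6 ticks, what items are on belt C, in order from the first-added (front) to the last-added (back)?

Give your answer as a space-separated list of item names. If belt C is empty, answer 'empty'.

Tick 1: prefer A, take bolt from A; A=[jar,reel,quill,ingot] B=[node,beam,disk,joint,tube] C=[bolt]
Tick 2: prefer B, take node from B; A=[jar,reel,quill,ingot] B=[beam,disk,joint,tube] C=[bolt,node]
Tick 3: prefer A, take jar from A; A=[reel,quill,ingot] B=[beam,disk,joint,tube] C=[bolt,node,jar]
Tick 4: prefer B, take beam from B; A=[reel,quill,ingot] B=[disk,joint,tube] C=[bolt,node,jar,beam]
Tick 5: prefer A, take reel from A; A=[quill,ingot] B=[disk,joint,tube] C=[bolt,node,jar,beam,reel]
Tick 6: prefer B, take disk from B; A=[quill,ingot] B=[joint,tube] C=[bolt,node,jar,beam,reel,disk]

Answer: bolt node jar beam reel disk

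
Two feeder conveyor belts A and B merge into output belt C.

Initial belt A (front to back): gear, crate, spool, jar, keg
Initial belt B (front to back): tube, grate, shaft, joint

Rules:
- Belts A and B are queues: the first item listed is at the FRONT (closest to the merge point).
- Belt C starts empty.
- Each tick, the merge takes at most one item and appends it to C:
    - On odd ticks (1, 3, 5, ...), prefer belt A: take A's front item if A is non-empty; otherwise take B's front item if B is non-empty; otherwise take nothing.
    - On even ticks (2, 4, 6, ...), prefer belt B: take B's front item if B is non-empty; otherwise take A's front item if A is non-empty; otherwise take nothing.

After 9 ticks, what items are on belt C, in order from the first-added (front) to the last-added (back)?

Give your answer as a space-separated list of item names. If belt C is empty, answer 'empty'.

Answer: gear tube crate grate spool shaft jar joint keg

Derivation:
Tick 1: prefer A, take gear from A; A=[crate,spool,jar,keg] B=[tube,grate,shaft,joint] C=[gear]
Tick 2: prefer B, take tube from B; A=[crate,spool,jar,keg] B=[grate,shaft,joint] C=[gear,tube]
Tick 3: prefer A, take crate from A; A=[spool,jar,keg] B=[grate,shaft,joint] C=[gear,tube,crate]
Tick 4: prefer B, take grate from B; A=[spool,jar,keg] B=[shaft,joint] C=[gear,tube,crate,grate]
Tick 5: prefer A, take spool from A; A=[jar,keg] B=[shaft,joint] C=[gear,tube,crate,grate,spool]
Tick 6: prefer B, take shaft from B; A=[jar,keg] B=[joint] C=[gear,tube,crate,grate,spool,shaft]
Tick 7: prefer A, take jar from A; A=[keg] B=[joint] C=[gear,tube,crate,grate,spool,shaft,jar]
Tick 8: prefer B, take joint from B; A=[keg] B=[-] C=[gear,tube,crate,grate,spool,shaft,jar,joint]
Tick 9: prefer A, take keg from A; A=[-] B=[-] C=[gear,tube,crate,grate,spool,shaft,jar,joint,keg]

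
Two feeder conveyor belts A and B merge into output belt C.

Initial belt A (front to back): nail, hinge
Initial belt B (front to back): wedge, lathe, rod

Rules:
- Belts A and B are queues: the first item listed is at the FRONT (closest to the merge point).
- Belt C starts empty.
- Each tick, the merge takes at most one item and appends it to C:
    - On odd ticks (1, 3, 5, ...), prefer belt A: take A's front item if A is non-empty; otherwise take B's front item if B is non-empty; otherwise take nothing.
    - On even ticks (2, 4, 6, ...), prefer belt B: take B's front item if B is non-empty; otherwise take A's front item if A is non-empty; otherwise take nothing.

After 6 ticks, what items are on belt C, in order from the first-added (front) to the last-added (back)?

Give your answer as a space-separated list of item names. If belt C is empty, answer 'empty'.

Answer: nail wedge hinge lathe rod

Derivation:
Tick 1: prefer A, take nail from A; A=[hinge] B=[wedge,lathe,rod] C=[nail]
Tick 2: prefer B, take wedge from B; A=[hinge] B=[lathe,rod] C=[nail,wedge]
Tick 3: prefer A, take hinge from A; A=[-] B=[lathe,rod] C=[nail,wedge,hinge]
Tick 4: prefer B, take lathe from B; A=[-] B=[rod] C=[nail,wedge,hinge,lathe]
Tick 5: prefer A, take rod from B; A=[-] B=[-] C=[nail,wedge,hinge,lathe,rod]
Tick 6: prefer B, both empty, nothing taken; A=[-] B=[-] C=[nail,wedge,hinge,lathe,rod]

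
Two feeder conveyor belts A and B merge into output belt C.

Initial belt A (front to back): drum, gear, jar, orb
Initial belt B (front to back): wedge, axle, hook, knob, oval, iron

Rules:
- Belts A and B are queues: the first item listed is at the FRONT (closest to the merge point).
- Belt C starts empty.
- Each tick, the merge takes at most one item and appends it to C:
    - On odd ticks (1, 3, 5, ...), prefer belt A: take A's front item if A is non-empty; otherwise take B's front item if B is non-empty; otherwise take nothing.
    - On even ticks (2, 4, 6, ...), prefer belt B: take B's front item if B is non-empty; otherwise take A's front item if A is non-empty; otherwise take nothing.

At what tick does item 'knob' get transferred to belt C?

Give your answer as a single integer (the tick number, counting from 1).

Tick 1: prefer A, take drum from A; A=[gear,jar,orb] B=[wedge,axle,hook,knob,oval,iron] C=[drum]
Tick 2: prefer B, take wedge from B; A=[gear,jar,orb] B=[axle,hook,knob,oval,iron] C=[drum,wedge]
Tick 3: prefer A, take gear from A; A=[jar,orb] B=[axle,hook,knob,oval,iron] C=[drum,wedge,gear]
Tick 4: prefer B, take axle from B; A=[jar,orb] B=[hook,knob,oval,iron] C=[drum,wedge,gear,axle]
Tick 5: prefer A, take jar from A; A=[orb] B=[hook,knob,oval,iron] C=[drum,wedge,gear,axle,jar]
Tick 6: prefer B, take hook from B; A=[orb] B=[knob,oval,iron] C=[drum,wedge,gear,axle,jar,hook]
Tick 7: prefer A, take orb from A; A=[-] B=[knob,oval,iron] C=[drum,wedge,gear,axle,jar,hook,orb]
Tick 8: prefer B, take knob from B; A=[-] B=[oval,iron] C=[drum,wedge,gear,axle,jar,hook,orb,knob]

Answer: 8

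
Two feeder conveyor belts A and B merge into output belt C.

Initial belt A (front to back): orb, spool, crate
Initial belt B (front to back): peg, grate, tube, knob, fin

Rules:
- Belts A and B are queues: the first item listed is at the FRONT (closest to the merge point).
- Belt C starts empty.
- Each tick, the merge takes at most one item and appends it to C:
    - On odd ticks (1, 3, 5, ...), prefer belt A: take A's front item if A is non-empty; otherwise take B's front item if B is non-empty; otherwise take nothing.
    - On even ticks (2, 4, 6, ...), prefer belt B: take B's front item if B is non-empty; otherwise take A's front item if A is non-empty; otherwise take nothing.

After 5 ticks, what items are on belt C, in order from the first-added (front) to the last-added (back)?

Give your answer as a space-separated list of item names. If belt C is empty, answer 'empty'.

Tick 1: prefer A, take orb from A; A=[spool,crate] B=[peg,grate,tube,knob,fin] C=[orb]
Tick 2: prefer B, take peg from B; A=[spool,crate] B=[grate,tube,knob,fin] C=[orb,peg]
Tick 3: prefer A, take spool from A; A=[crate] B=[grate,tube,knob,fin] C=[orb,peg,spool]
Tick 4: prefer B, take grate from B; A=[crate] B=[tube,knob,fin] C=[orb,peg,spool,grate]
Tick 5: prefer A, take crate from A; A=[-] B=[tube,knob,fin] C=[orb,peg,spool,grate,crate]

Answer: orb peg spool grate crate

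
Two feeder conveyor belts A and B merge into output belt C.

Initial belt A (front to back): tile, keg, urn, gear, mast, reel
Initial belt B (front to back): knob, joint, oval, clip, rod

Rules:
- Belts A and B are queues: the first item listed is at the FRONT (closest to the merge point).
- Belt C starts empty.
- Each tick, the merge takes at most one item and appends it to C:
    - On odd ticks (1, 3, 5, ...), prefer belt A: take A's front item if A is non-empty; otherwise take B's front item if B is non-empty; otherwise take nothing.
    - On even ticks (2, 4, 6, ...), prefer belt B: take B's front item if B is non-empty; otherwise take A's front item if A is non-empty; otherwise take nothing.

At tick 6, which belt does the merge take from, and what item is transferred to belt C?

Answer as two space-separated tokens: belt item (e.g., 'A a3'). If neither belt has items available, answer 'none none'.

Tick 1: prefer A, take tile from A; A=[keg,urn,gear,mast,reel] B=[knob,joint,oval,clip,rod] C=[tile]
Tick 2: prefer B, take knob from B; A=[keg,urn,gear,mast,reel] B=[joint,oval,clip,rod] C=[tile,knob]
Tick 3: prefer A, take keg from A; A=[urn,gear,mast,reel] B=[joint,oval,clip,rod] C=[tile,knob,keg]
Tick 4: prefer B, take joint from B; A=[urn,gear,mast,reel] B=[oval,clip,rod] C=[tile,knob,keg,joint]
Tick 5: prefer A, take urn from A; A=[gear,mast,reel] B=[oval,clip,rod] C=[tile,knob,keg,joint,urn]
Tick 6: prefer B, take oval from B; A=[gear,mast,reel] B=[clip,rod] C=[tile,knob,keg,joint,urn,oval]

Answer: B oval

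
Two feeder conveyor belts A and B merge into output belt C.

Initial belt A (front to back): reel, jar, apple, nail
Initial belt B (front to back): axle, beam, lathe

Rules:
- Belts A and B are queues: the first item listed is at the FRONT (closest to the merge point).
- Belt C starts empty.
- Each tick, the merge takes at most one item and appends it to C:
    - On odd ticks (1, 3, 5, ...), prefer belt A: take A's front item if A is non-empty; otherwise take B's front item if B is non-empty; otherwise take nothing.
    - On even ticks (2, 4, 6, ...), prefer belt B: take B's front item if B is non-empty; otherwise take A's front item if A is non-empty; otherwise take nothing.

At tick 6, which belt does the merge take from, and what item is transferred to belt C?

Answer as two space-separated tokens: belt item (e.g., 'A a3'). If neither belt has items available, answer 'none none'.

Answer: B lathe

Derivation:
Tick 1: prefer A, take reel from A; A=[jar,apple,nail] B=[axle,beam,lathe] C=[reel]
Tick 2: prefer B, take axle from B; A=[jar,apple,nail] B=[beam,lathe] C=[reel,axle]
Tick 3: prefer A, take jar from A; A=[apple,nail] B=[beam,lathe] C=[reel,axle,jar]
Tick 4: prefer B, take beam from B; A=[apple,nail] B=[lathe] C=[reel,axle,jar,beam]
Tick 5: prefer A, take apple from A; A=[nail] B=[lathe] C=[reel,axle,jar,beam,apple]
Tick 6: prefer B, take lathe from B; A=[nail] B=[-] C=[reel,axle,jar,beam,apple,lathe]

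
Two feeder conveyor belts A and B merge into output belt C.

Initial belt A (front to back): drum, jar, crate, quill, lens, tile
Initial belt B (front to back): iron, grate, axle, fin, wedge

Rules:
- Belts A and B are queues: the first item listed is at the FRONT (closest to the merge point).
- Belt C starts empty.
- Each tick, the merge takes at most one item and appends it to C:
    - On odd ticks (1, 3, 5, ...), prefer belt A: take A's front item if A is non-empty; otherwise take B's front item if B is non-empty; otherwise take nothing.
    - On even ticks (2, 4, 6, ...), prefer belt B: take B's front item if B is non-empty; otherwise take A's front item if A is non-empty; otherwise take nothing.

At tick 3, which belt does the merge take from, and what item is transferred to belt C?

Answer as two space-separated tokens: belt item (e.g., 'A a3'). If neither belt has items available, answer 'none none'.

Answer: A jar

Derivation:
Tick 1: prefer A, take drum from A; A=[jar,crate,quill,lens,tile] B=[iron,grate,axle,fin,wedge] C=[drum]
Tick 2: prefer B, take iron from B; A=[jar,crate,quill,lens,tile] B=[grate,axle,fin,wedge] C=[drum,iron]
Tick 3: prefer A, take jar from A; A=[crate,quill,lens,tile] B=[grate,axle,fin,wedge] C=[drum,iron,jar]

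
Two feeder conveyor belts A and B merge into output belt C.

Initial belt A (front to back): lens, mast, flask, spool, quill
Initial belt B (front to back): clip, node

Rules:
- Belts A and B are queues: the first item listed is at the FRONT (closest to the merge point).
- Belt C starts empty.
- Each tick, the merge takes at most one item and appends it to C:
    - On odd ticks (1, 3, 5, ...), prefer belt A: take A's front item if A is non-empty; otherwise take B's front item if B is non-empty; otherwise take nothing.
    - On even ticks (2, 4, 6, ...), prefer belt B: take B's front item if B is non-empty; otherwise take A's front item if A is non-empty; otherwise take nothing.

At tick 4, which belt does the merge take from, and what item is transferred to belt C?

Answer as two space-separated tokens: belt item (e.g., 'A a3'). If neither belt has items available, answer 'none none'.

Answer: B node

Derivation:
Tick 1: prefer A, take lens from A; A=[mast,flask,spool,quill] B=[clip,node] C=[lens]
Tick 2: prefer B, take clip from B; A=[mast,flask,spool,quill] B=[node] C=[lens,clip]
Tick 3: prefer A, take mast from A; A=[flask,spool,quill] B=[node] C=[lens,clip,mast]
Tick 4: prefer B, take node from B; A=[flask,spool,quill] B=[-] C=[lens,clip,mast,node]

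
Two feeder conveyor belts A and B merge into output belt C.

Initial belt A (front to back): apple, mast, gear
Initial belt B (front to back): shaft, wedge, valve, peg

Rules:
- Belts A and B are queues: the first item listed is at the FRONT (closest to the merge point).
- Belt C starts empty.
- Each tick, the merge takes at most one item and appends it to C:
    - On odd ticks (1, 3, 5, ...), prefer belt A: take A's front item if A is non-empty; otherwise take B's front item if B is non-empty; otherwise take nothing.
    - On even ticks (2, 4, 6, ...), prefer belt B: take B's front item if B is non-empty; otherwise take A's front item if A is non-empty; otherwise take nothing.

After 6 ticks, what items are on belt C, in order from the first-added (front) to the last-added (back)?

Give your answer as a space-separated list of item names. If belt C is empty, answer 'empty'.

Tick 1: prefer A, take apple from A; A=[mast,gear] B=[shaft,wedge,valve,peg] C=[apple]
Tick 2: prefer B, take shaft from B; A=[mast,gear] B=[wedge,valve,peg] C=[apple,shaft]
Tick 3: prefer A, take mast from A; A=[gear] B=[wedge,valve,peg] C=[apple,shaft,mast]
Tick 4: prefer B, take wedge from B; A=[gear] B=[valve,peg] C=[apple,shaft,mast,wedge]
Tick 5: prefer A, take gear from A; A=[-] B=[valve,peg] C=[apple,shaft,mast,wedge,gear]
Tick 6: prefer B, take valve from B; A=[-] B=[peg] C=[apple,shaft,mast,wedge,gear,valve]

Answer: apple shaft mast wedge gear valve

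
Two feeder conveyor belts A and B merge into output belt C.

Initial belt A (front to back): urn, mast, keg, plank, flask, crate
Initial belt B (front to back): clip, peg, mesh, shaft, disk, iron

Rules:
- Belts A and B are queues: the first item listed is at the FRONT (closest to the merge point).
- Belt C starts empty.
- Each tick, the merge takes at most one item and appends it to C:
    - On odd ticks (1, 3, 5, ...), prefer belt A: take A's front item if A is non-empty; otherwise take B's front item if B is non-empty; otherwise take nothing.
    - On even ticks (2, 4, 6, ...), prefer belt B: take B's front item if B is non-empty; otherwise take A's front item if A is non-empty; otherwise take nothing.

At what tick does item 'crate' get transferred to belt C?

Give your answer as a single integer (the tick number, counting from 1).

Tick 1: prefer A, take urn from A; A=[mast,keg,plank,flask,crate] B=[clip,peg,mesh,shaft,disk,iron] C=[urn]
Tick 2: prefer B, take clip from B; A=[mast,keg,plank,flask,crate] B=[peg,mesh,shaft,disk,iron] C=[urn,clip]
Tick 3: prefer A, take mast from A; A=[keg,plank,flask,crate] B=[peg,mesh,shaft,disk,iron] C=[urn,clip,mast]
Tick 4: prefer B, take peg from B; A=[keg,plank,flask,crate] B=[mesh,shaft,disk,iron] C=[urn,clip,mast,peg]
Tick 5: prefer A, take keg from A; A=[plank,flask,crate] B=[mesh,shaft,disk,iron] C=[urn,clip,mast,peg,keg]
Tick 6: prefer B, take mesh from B; A=[plank,flask,crate] B=[shaft,disk,iron] C=[urn,clip,mast,peg,keg,mesh]
Tick 7: prefer A, take plank from A; A=[flask,crate] B=[shaft,disk,iron] C=[urn,clip,mast,peg,keg,mesh,plank]
Tick 8: prefer B, take shaft from B; A=[flask,crate] B=[disk,iron] C=[urn,clip,mast,peg,keg,mesh,plank,shaft]
Tick 9: prefer A, take flask from A; A=[crate] B=[disk,iron] C=[urn,clip,mast,peg,keg,mesh,plank,shaft,flask]
Tick 10: prefer B, take disk from B; A=[crate] B=[iron] C=[urn,clip,mast,peg,keg,mesh,plank,shaft,flask,disk]
Tick 11: prefer A, take crate from A; A=[-] B=[iron] C=[urn,clip,mast,peg,keg,mesh,plank,shaft,flask,disk,crate]

Answer: 11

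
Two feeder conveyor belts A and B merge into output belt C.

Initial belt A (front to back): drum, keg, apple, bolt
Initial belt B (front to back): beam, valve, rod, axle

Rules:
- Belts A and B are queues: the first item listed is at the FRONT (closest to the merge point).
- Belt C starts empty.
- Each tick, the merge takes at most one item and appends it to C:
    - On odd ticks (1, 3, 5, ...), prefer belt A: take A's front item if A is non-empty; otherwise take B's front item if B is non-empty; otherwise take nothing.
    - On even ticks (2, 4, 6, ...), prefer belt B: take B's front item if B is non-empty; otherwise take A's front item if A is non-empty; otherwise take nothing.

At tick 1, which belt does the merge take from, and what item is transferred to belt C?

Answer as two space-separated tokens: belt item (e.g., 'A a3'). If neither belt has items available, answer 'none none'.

Tick 1: prefer A, take drum from A; A=[keg,apple,bolt] B=[beam,valve,rod,axle] C=[drum]

Answer: A drum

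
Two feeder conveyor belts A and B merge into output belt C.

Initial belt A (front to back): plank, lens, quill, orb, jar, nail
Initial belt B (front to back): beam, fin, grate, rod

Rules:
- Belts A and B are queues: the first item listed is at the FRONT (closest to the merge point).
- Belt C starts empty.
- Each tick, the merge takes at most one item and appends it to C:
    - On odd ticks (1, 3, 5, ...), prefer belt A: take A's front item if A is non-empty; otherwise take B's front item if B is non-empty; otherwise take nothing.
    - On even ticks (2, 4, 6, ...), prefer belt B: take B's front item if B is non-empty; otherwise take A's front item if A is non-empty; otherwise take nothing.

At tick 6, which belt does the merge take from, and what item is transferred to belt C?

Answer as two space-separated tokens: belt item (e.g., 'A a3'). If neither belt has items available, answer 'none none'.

Tick 1: prefer A, take plank from A; A=[lens,quill,orb,jar,nail] B=[beam,fin,grate,rod] C=[plank]
Tick 2: prefer B, take beam from B; A=[lens,quill,orb,jar,nail] B=[fin,grate,rod] C=[plank,beam]
Tick 3: prefer A, take lens from A; A=[quill,orb,jar,nail] B=[fin,grate,rod] C=[plank,beam,lens]
Tick 4: prefer B, take fin from B; A=[quill,orb,jar,nail] B=[grate,rod] C=[plank,beam,lens,fin]
Tick 5: prefer A, take quill from A; A=[orb,jar,nail] B=[grate,rod] C=[plank,beam,lens,fin,quill]
Tick 6: prefer B, take grate from B; A=[orb,jar,nail] B=[rod] C=[plank,beam,lens,fin,quill,grate]

Answer: B grate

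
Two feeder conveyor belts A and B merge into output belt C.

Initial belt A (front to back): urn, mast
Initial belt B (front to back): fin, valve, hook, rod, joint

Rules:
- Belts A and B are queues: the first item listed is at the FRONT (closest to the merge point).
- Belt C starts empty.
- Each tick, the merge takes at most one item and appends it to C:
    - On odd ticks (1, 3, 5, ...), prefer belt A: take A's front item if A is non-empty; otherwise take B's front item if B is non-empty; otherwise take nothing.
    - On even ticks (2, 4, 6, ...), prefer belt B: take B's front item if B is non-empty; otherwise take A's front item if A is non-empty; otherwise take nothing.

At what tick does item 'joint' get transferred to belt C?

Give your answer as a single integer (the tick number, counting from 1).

Tick 1: prefer A, take urn from A; A=[mast] B=[fin,valve,hook,rod,joint] C=[urn]
Tick 2: prefer B, take fin from B; A=[mast] B=[valve,hook,rod,joint] C=[urn,fin]
Tick 3: prefer A, take mast from A; A=[-] B=[valve,hook,rod,joint] C=[urn,fin,mast]
Tick 4: prefer B, take valve from B; A=[-] B=[hook,rod,joint] C=[urn,fin,mast,valve]
Tick 5: prefer A, take hook from B; A=[-] B=[rod,joint] C=[urn,fin,mast,valve,hook]
Tick 6: prefer B, take rod from B; A=[-] B=[joint] C=[urn,fin,mast,valve,hook,rod]
Tick 7: prefer A, take joint from B; A=[-] B=[-] C=[urn,fin,mast,valve,hook,rod,joint]

Answer: 7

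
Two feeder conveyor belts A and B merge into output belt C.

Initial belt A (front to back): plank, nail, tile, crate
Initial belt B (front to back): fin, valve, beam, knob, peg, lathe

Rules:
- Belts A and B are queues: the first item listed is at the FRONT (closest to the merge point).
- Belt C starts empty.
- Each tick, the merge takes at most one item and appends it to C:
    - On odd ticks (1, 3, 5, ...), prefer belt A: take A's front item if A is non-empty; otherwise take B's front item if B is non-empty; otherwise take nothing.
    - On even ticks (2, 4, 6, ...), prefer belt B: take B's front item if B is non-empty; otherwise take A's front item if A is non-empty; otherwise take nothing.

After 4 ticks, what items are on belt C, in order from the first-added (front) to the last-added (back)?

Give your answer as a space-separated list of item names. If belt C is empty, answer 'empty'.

Answer: plank fin nail valve

Derivation:
Tick 1: prefer A, take plank from A; A=[nail,tile,crate] B=[fin,valve,beam,knob,peg,lathe] C=[plank]
Tick 2: prefer B, take fin from B; A=[nail,tile,crate] B=[valve,beam,knob,peg,lathe] C=[plank,fin]
Tick 3: prefer A, take nail from A; A=[tile,crate] B=[valve,beam,knob,peg,lathe] C=[plank,fin,nail]
Tick 4: prefer B, take valve from B; A=[tile,crate] B=[beam,knob,peg,lathe] C=[plank,fin,nail,valve]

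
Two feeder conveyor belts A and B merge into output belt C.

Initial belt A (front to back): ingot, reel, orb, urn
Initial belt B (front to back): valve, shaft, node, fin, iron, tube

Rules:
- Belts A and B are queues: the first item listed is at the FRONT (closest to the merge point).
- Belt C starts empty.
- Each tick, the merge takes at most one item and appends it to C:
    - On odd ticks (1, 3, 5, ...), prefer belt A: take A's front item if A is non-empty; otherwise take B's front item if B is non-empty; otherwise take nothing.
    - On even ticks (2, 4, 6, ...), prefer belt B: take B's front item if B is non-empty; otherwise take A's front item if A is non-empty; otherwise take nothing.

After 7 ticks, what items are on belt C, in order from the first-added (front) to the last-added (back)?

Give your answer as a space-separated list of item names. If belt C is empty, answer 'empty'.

Answer: ingot valve reel shaft orb node urn

Derivation:
Tick 1: prefer A, take ingot from A; A=[reel,orb,urn] B=[valve,shaft,node,fin,iron,tube] C=[ingot]
Tick 2: prefer B, take valve from B; A=[reel,orb,urn] B=[shaft,node,fin,iron,tube] C=[ingot,valve]
Tick 3: prefer A, take reel from A; A=[orb,urn] B=[shaft,node,fin,iron,tube] C=[ingot,valve,reel]
Tick 4: prefer B, take shaft from B; A=[orb,urn] B=[node,fin,iron,tube] C=[ingot,valve,reel,shaft]
Tick 5: prefer A, take orb from A; A=[urn] B=[node,fin,iron,tube] C=[ingot,valve,reel,shaft,orb]
Tick 6: prefer B, take node from B; A=[urn] B=[fin,iron,tube] C=[ingot,valve,reel,shaft,orb,node]
Tick 7: prefer A, take urn from A; A=[-] B=[fin,iron,tube] C=[ingot,valve,reel,shaft,orb,node,urn]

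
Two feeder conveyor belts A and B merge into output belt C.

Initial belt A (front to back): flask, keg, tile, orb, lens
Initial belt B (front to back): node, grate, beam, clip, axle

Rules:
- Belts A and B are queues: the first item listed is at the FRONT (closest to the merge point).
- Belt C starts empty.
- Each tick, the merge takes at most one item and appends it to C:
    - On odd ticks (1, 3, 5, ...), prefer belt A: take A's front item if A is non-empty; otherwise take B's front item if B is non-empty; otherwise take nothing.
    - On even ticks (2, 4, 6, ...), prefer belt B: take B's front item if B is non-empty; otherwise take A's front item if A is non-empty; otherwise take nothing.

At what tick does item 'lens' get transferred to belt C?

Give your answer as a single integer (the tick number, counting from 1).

Answer: 9

Derivation:
Tick 1: prefer A, take flask from A; A=[keg,tile,orb,lens] B=[node,grate,beam,clip,axle] C=[flask]
Tick 2: prefer B, take node from B; A=[keg,tile,orb,lens] B=[grate,beam,clip,axle] C=[flask,node]
Tick 3: prefer A, take keg from A; A=[tile,orb,lens] B=[grate,beam,clip,axle] C=[flask,node,keg]
Tick 4: prefer B, take grate from B; A=[tile,orb,lens] B=[beam,clip,axle] C=[flask,node,keg,grate]
Tick 5: prefer A, take tile from A; A=[orb,lens] B=[beam,clip,axle] C=[flask,node,keg,grate,tile]
Tick 6: prefer B, take beam from B; A=[orb,lens] B=[clip,axle] C=[flask,node,keg,grate,tile,beam]
Tick 7: prefer A, take orb from A; A=[lens] B=[clip,axle] C=[flask,node,keg,grate,tile,beam,orb]
Tick 8: prefer B, take clip from B; A=[lens] B=[axle] C=[flask,node,keg,grate,tile,beam,orb,clip]
Tick 9: prefer A, take lens from A; A=[-] B=[axle] C=[flask,node,keg,grate,tile,beam,orb,clip,lens]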